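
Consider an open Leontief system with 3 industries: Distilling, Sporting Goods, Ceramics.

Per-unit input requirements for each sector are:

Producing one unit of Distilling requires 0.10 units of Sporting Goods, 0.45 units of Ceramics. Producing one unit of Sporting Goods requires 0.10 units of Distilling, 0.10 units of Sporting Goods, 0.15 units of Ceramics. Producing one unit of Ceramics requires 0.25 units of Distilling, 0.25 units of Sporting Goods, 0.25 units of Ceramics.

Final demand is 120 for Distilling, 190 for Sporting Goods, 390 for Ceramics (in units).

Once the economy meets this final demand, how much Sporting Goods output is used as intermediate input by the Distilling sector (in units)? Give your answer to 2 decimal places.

z_SD = 38.03

I − A =
  [   1.00    -0.10    -0.25]
  [  -0.10     0.90    -0.25]
  [  -0.45    -0.15     0.75]
Cofactors of I−A, C_ij = (−1)^(i+j)·(minor ij) (rows/columns in the sector order above):
  C_11 = (0.90)(0.75) − (-0.25)(-0.15) = 0.6375
  C_12 = −[(-0.10)(0.75) − (-0.25)(-0.45)] = 0.1875
  C_13 = (-0.10)(-0.15) − (0.90)(-0.45) = 0.4200
  C_21 = −[(-0.10)(0.75) − (-0.25)(-0.15)] = 0.1125
  C_22 = (1.00)(0.75) − (-0.25)(-0.45) = 0.6375
  C_23 = −[(1.00)(-0.15) − (-0.10)(-0.45)] = 0.1950
  C_31 = (-0.10)(-0.25) − (-0.25)(0.90) = 0.2500
  C_32 = −[(1.00)(-0.25) − (-0.25)(-0.10)] = 0.2750
  C_33 = (1.00)(0.90) − (-0.10)(-0.10) = 0.8900
det(I−A) = Σ_j (I−A)_1j·C_1j = (1.00)(0.6375) + (-0.10)(0.1875) + (-0.25)(0.4200) = 0.51375
adj(I−A) = Cᵀ =
  [ 0.6375   0.1125   0.2500]
  [ 0.1875   0.6375   0.2750]
  [ 0.4200   0.1950   0.8900]
(I − A)⁻¹ = adj(I−A) / det(I−A) ≈
  [   1.2409     0.2190     0.4866]
  [   0.3650     1.2409     0.5353]
  [   0.8175     0.3796     1.7324]
First solve x = (I − A)⁻¹ d = adj(I−A)·d / det(I−A); in particular x_D = (0.6375·120 + 0.1125·190 + 0.2500·390) / 0.51375 = 195.375 / 0.51375 ≈ 380.2920.
Intermediate flow from S to D: z_SD = a_SD · x_D = 0.10 × 195.375 / 0.51375 = 19.5375 / 0.51375 ≈ 38.03.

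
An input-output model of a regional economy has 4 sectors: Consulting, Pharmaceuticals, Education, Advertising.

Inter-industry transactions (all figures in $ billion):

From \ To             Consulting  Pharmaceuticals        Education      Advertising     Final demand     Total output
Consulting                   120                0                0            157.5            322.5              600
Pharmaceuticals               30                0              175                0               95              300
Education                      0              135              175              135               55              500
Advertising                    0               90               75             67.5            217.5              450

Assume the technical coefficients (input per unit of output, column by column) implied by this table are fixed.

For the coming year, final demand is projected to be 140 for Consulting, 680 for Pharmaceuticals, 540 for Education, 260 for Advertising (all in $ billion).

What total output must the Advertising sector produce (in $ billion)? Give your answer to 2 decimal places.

Technical coefficients a_ij = z_ij / X_j:
  a_CC = 120/600 = 0.20, a_PC = 30/600 = 0.05, a_EC = 0/600 = 0.00, a_AC = 0/600 = 0.00
  a_CP = 0/300 = 0.00, a_PP = 0/300 = 0.00, a_EP = 135/300 = 0.45, a_AP = 90/300 = 0.30
  a_CE = 0/500 = 0.00, a_PE = 175/500 = 0.35, a_EE = 175/500 = 0.35, a_AE = 75/500 = 0.15
  a_CA = 157.5/450 = 0.35, a_PA = 0/450 = 0.00, a_EA = 135/450 = 0.30, a_AA = 67.5/450 = 0.15
I − A =
  [   0.80     0.00     0.00    -0.35]
  [  -0.05     1.00    -0.35     0.00]
  [   0.00    -0.45     0.65    -0.30]
  [   0.00    -0.30    -0.15     0.85]
Compute the cofactors C_ij = (−1)^(i+j)·(3×3 minor ij) of I−A; the adjugate is their transpose:
adj(I−A) = Cᵀ =
  [ 0.342125   0.091875   0.089250   0.172375]
  [ 0.025375   0.406000   0.240625   0.095375]
  [ 0.023625   0.378000   0.674750   0.247875]
  [ 0.013125   0.210000   0.204000   0.394000]
det(I−A) = Σ_j (I−A)_1j·C_1j = (0.80)(0.342125) + (0.00)(0.025375) + (0.00)(0.023625) + (-0.35)(0.013125) = 0.26910625
(I − A)⁻¹ = adj(I−A) / det(I−A) ≈
  [   1.2713     0.3414     0.3317     0.6405]
  [   0.0943     1.5087     0.8942     0.3544]
  [   0.0878     1.4046     2.5074     0.9211]
  [   0.0488     0.7804     0.7581     1.4641]
x = (I − A)⁻¹ d = adj(I−A)·d / det(I−A), with det(I−A) = 0.26910625:
  x_C = (0.342125·140 + 0.091875·680 + 0.089250·540 + 0.172375·260) / 0.26910625 = 203.385 / 0.26910625 ≈ 755.78
  x_P = (0.025375·140 + 0.406000·680 + 0.240625·540 + 0.095375·260) / 0.26910625 = 434.3675 / 0.26910625 ≈ 1614.11
  x_E = (0.023625·140 + 0.378000·680 + 0.674750·540 + 0.247875·260) / 0.26910625 = 689.16 / 0.26910625 ≈ 2560.92
  x_A = (0.013125·140 + 0.210000·680 + 0.204000·540 + 0.394000·260) / 0.26910625 = 357.2375 / 0.26910625 ≈ 1327.50

x_A = 1327.50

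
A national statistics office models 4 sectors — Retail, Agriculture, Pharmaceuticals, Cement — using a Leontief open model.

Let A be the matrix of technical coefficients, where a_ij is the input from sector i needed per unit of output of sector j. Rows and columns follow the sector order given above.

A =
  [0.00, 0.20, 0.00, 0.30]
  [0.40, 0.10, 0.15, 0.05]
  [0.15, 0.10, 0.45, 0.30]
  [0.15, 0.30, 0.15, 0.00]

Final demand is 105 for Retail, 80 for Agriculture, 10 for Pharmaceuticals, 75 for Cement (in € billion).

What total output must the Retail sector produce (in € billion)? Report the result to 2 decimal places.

x_1 = 216.48

I − A =
  [   1.00    -0.20     0.00    -0.30]
  [  -0.40     0.90    -0.15    -0.05]
  [  -0.15    -0.10     0.55    -0.30]
  [  -0.15    -0.30    -0.15     1.00]
Compute the cofactors C_ij = (−1)^(i+j)·(3×3 minor ij) of I−A; the adjugate is their transpose:
adj(I−A) = Cᵀ =
  [ 0.41700   0.15500   0.08550   0.15850]
  [ 0.23650   0.47350   0.16875   0.14525]
  [ 0.25000   0.23800   0.72700   0.30500]
  [ 0.17100   0.20100   0.17250   0.43150]
det(I−A) = Σ_j (I−A)_1j·C_1j = (1.00)(0.41700) + (-0.20)(0.23650) + (0.00)(0.25000) + (-0.30)(0.17100) = 0.3184
(I − A)⁻¹ = adj(I−A) / det(I−A) ≈
  [   1.3097     0.4868     0.2685     0.4978]
  [   0.7428     1.4871     0.5300     0.4562]
  [   0.7852     0.7475     2.2833     0.9579]
  [   0.5371     0.6313     0.5418     1.3552]
x = (I − A)⁻¹ d = adj(I−A)·d / det(I−A), with det(I−A) = 0.3184:
  x_1 = (0.41700·105 + 0.15500·80 + 0.08550·10 + 0.15850·75) / 0.3184 = 68.9275 / 0.3184 ≈ 216.48
  x_2 = (0.23650·105 + 0.47350·80 + 0.16875·10 + 0.14525·75) / 0.3184 = 75.29375 / 0.3184 ≈ 236.48
  x_3 = (0.25000·105 + 0.23800·80 + 0.72700·10 + 0.30500·75) / 0.3184 = 75.435 / 0.3184 ≈ 236.92
  x_4 = (0.17100·105 + 0.20100·80 + 0.17250·10 + 0.43150·75) / 0.3184 = 68.1225 / 0.3184 ≈ 213.95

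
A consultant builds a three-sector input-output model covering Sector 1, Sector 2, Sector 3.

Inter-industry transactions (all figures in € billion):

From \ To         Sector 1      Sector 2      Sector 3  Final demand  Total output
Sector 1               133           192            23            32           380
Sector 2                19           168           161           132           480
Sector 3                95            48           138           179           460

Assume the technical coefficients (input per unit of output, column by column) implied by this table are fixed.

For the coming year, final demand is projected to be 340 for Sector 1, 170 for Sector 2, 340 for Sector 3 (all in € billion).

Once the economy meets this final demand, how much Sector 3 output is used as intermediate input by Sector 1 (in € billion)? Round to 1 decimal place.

z_31 = 289.7

Technical coefficients a_ij = z_ij / X_j:
  a_11 = 133/380 = 0.35, a_21 = 19/380 = 0.05, a_31 = 95/380 = 0.25
  a_12 = 192/480 = 0.40, a_22 = 168/480 = 0.35, a_32 = 48/480 = 0.10
  a_13 = 23/460 = 0.05, a_23 = 161/460 = 0.35, a_33 = 138/460 = 0.30
I − A =
  [   0.65    -0.40    -0.05]
  [  -0.05     0.65    -0.35]
  [  -0.25    -0.10     0.70]
Cofactors of I−A, C_ij = (−1)^(i+j)·(minor ij) (rows/columns in the sector order above):
  C_11 = (0.65)(0.70) − (-0.35)(-0.10) = 0.4200
  C_12 = −[(-0.05)(0.70) − (-0.35)(-0.25)] = 0.1225
  C_13 = (-0.05)(-0.10) − (0.65)(-0.25) = 0.1675
  C_21 = −[(-0.40)(0.70) − (-0.05)(-0.10)] = 0.2850
  C_22 = (0.65)(0.70) − (-0.05)(-0.25) = 0.4425
  C_23 = −[(0.65)(-0.10) − (-0.40)(-0.25)] = 0.1650
  C_31 = (-0.40)(-0.35) − (-0.05)(0.65) = 0.1725
  C_32 = −[(0.65)(-0.35) − (-0.05)(-0.05)] = 0.2300
  C_33 = (0.65)(0.65) − (-0.40)(-0.05) = 0.4025
det(I−A) = Σ_j (I−A)_1j·C_1j = (0.65)(0.4200) + (-0.40)(0.1225) + (-0.05)(0.1675) = 0.215625
adj(I−A) = Cᵀ =
  [ 0.4200   0.2850   0.1725]
  [ 0.1225   0.4425   0.2300]
  [ 0.1675   0.1650   0.4025]
(I − A)⁻¹ = adj(I−A) / det(I−A) ≈
  [   1.9478     1.3217     0.8000]
  [   0.5681     2.0522     1.0667]
  [   0.7768     0.7652     1.8667]
First solve x = (I − A)⁻¹ d = adj(I−A)·d / det(I−A); in particular x_1 = (0.4200·340 + 0.2850·170 + 0.1725·340) / 0.215625 = 249.90 / 0.215625 ≈ 1158.957.
Intermediate flow from 3 to 1: z_31 = a_31 · x_1 = 0.25 × 249.90 / 0.215625 = 62.475 / 0.215625 ≈ 289.7.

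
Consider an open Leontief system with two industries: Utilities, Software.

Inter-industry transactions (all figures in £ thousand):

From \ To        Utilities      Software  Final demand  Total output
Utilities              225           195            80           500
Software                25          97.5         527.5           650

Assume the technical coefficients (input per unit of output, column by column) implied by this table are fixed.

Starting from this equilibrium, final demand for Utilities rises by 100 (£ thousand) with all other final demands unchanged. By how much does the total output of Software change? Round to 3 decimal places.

Δx_2 = 11.050

Technical coefficients a_ij = z_ij / X_j:
  a_11 = 225/500 = 0.45, a_21 = 25/500 = 0.05
  a_12 = 195/650 = 0.30, a_22 = 97.5/650 = 0.15
I − A =
  [   0.55    -0.30]
  [  -0.05     0.85]
det(I−A) = (0.55)(0.85) − (-0.30)(-0.05) = 0.4525
adj(I−A) = [[0.85, 0.30], [0.05, 0.55]]
(I − A)⁻¹ = adj(I−A) / det(I−A) ≈
  [   1.8785     0.6630]
  [   0.1105     1.2155]
Δx = (I − A)⁻¹ Δd with Δd having +100 in the Utilities component and 0 elsewhere.
So Δx_2 = L_21 · (+100), where L_21 = adj(I−A)_21 / det(I−A) = 0.05 / 0.4525.
Δx_2 = 0.05 × (+100) / 0.4525 = 5.00 / 0.4525 ≈ 11.050.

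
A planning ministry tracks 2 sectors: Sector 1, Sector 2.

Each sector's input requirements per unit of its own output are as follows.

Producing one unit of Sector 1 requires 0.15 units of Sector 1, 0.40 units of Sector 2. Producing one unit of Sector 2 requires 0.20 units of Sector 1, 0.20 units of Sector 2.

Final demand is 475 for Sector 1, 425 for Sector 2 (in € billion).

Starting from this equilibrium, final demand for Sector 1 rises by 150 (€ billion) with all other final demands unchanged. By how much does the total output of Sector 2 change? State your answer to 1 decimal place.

Δx_2 = 100.0

I − A =
  [   0.85    -0.20]
  [  -0.40     0.80]
det(I−A) = (0.85)(0.80) − (-0.20)(-0.40) = 0.6000
adj(I−A) = [[0.80, 0.20], [0.40, 0.85]]
(I − A)⁻¹ = adj(I−A) / det(I−A) ≈
  [   1.3333     0.3333]
  [   0.6667     1.4167]
Δx = (I − A)⁻¹ Δd with Δd having +150 in the Sector 1 component and 0 elsewhere.
So Δx_2 = L_21 · (+150), where L_21 = adj(I−A)_21 / det(I−A) = 0.40 / 0.6000.
Δx_2 = 0.40 × (+150) / 0.6000 = 60.00 / 0.6000 = 100.0.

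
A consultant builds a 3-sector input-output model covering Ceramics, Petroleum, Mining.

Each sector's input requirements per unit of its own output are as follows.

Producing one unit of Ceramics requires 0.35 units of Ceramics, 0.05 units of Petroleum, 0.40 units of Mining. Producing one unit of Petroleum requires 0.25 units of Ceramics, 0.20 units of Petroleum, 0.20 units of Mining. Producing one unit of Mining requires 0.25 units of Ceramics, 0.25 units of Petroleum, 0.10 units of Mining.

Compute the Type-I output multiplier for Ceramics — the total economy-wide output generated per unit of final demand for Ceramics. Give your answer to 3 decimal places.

m_C = 3.615

I − A =
  [   0.65    -0.25    -0.25]
  [  -0.05     0.80    -0.25]
  [  -0.40    -0.20     0.90]
Cofactors of I−A, C_ij = (−1)^(i+j)·(minor ij) (rows/columns in the sector order above):
  C_11 = (0.80)(0.90) − (-0.25)(-0.20) = 0.6700
  C_12 = −[(-0.05)(0.90) − (-0.25)(-0.40)] = 0.1450
  C_13 = (-0.05)(-0.20) − (0.80)(-0.40) = 0.3300
  C_21 = −[(-0.25)(0.90) − (-0.25)(-0.20)] = 0.2750
  C_22 = (0.65)(0.90) − (-0.25)(-0.40) = 0.4850
  C_23 = −[(0.65)(-0.20) − (-0.25)(-0.40)] = 0.2300
  C_31 = (-0.25)(-0.25) − (-0.25)(0.80) = 0.2625
  C_32 = −[(0.65)(-0.25) − (-0.25)(-0.05)] = 0.1750
  C_33 = (0.65)(0.80) − (-0.25)(-0.05) = 0.5075
det(I−A) = Σ_j (I−A)_1j·C_1j = (0.65)(0.6700) + (-0.25)(0.1450) + (-0.25)(0.3300) = 0.31675
adj(I−A) = Cᵀ =
  [ 0.6700   0.2750   0.2625]
  [ 0.1450   0.4850   0.1750]
  [ 0.3300   0.2300   0.5075]
(I − A)⁻¹ = adj(I−A) / det(I−A) ≈
  [   2.1152     0.8682     0.8287]
  [   0.4578     1.5312     0.5525]
  [   1.0418     0.7261     1.6022]
The output multiplier for sector j is the column-j sum of the Leontief inverse (I − A)⁻¹ = adj(I−A) / det(I−A).
Column C of adj(I−A): (0.6700, 0.1450, 0.3300); det(I−A) = 0.31675.
m_C = (0.6700 + 0.1450 + 0.3300) / 0.31675 = 1.145 / 0.31675 ≈ 3.615.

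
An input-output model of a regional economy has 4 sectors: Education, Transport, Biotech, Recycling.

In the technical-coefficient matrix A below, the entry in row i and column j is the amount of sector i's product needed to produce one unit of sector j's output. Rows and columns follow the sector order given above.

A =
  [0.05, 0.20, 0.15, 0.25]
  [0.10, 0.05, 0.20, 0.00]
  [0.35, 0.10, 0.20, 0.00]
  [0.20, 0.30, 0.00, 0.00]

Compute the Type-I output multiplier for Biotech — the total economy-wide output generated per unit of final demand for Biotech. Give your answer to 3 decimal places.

I − A =
  [   0.95    -0.20    -0.15    -0.25]
  [  -0.10     0.95    -0.20     0.00]
  [  -0.35    -0.10     0.80     0.00]
  [  -0.20    -0.30     0.00     1.00]
Compute the cofactors C_ij = (−1)^(i+j)·(3×3 minor ij) of I−A; the adjugate is their transpose:
adj(I−A) = Cᵀ =
  [ 0.740000   0.235000   0.197500   0.185000]
  [ 0.150000   0.667500   0.195000   0.037500]
  [ 0.342500   0.186250   0.827500   0.085625]
  [ 0.193000   0.247250   0.098000   0.621625]
det(I−A) = Σ_j (I−A)_1j·C_1j = (0.95)(0.740000) + (-0.20)(0.150000) + (-0.15)(0.342500) + (-0.25)(0.193000) = 0.573375
(I − A)⁻¹ = adj(I−A) / det(I−A) ≈
  [   1.2906     0.4099     0.3445     0.3227]
  [   0.2616     1.1642     0.3401     0.0654]
  [   0.5973     0.3248     1.4432     0.1493]
  [   0.3366     0.4312     0.1709     1.0842]
The output multiplier for sector j is the column-j sum of the Leontief inverse (I − A)⁻¹ = adj(I−A) / det(I−A).
Column 3 of adj(I−A): (0.197500, 0.195000, 0.827500, 0.098000); det(I−A) = 0.573375.
m_3 = (0.197500 + 0.195000 + 0.827500 + 0.098000) / 0.573375 = 1.318 / 0.573375 ≈ 2.299.

m_3 = 2.299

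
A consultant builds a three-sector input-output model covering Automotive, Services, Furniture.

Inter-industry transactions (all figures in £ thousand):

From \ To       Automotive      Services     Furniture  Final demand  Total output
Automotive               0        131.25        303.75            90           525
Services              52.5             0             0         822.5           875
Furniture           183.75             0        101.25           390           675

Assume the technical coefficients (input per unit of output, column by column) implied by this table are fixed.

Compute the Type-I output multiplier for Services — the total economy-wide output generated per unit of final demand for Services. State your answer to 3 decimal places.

Technical coefficients a_ij = z_ij / X_j:
  a_AA = 0/525 = 0.00, a_SA = 52.5/525 = 0.10, a_FA = 183.75/525 = 0.35
  a_AS = 131.25/875 = 0.15, a_SS = 0/875 = 0.00, a_FS = 0/875 = 0.00
  a_AF = 303.75/675 = 0.45, a_SF = 0/675 = 0.00, a_FF = 101.25/675 = 0.15
I − A =
  [   1.00    -0.15    -0.45]
  [  -0.10     1.00     0.00]
  [  -0.35     0.00     0.85]
Cofactors of I−A, C_ij = (−1)^(i+j)·(minor ij) (rows/columns in the sector order above):
  C_11 = (1.00)(0.85) − (0.00)(0.00) = 0.8500
  C_12 = −[(-0.10)(0.85) − (0.00)(-0.35)] = 0.0850
  C_13 = (-0.10)(0.00) − (1.00)(-0.35) = 0.3500
  C_21 = −[(-0.15)(0.85) − (-0.45)(0.00)] = 0.1275
  C_22 = (1.00)(0.85) − (-0.45)(-0.35) = 0.6925
  C_23 = −[(1.00)(0.00) − (-0.15)(-0.35)] = 0.0525
  C_31 = (-0.15)(0.00) − (-0.45)(1.00) = 0.4500
  C_32 = −[(1.00)(0.00) − (-0.45)(-0.10)] = 0.0450
  C_33 = (1.00)(1.00) − (-0.15)(-0.10) = 0.9850
det(I−A) = Σ_j (I−A)_1j·C_1j = (1.00)(0.8500) + (-0.15)(0.0850) + (-0.45)(0.3500) = 0.67975
adj(I−A) = Cᵀ =
  [ 0.8500   0.1275   0.4500]
  [ 0.0850   0.6925   0.0450]
  [ 0.3500   0.0525   0.9850]
(I − A)⁻¹ = adj(I−A) / det(I−A) ≈
  [   1.2505     0.1876     0.6620]
  [   0.1250     1.0188     0.0662]
  [   0.5149     0.0772     1.4491]
The output multiplier for sector j is the column-j sum of the Leontief inverse (I − A)⁻¹ = adj(I−A) / det(I−A).
Column S of adj(I−A): (0.1275, 0.6925, 0.0525); det(I−A) = 0.67975.
m_S = (0.1275 + 0.6925 + 0.0525) / 0.67975 = 0.8725 / 0.67975 ≈ 1.284.

m_S = 1.284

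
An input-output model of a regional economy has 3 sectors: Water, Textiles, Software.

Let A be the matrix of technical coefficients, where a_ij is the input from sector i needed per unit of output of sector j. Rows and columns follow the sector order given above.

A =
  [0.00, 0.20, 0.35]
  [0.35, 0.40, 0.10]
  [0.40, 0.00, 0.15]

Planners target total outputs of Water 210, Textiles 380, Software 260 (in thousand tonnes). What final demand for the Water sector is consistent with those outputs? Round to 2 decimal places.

I − A =
  [   1.00    -0.20    -0.35]
  [  -0.35     0.60    -0.10]
  [  -0.40     0.00     0.85]
d = (I − A) x:
  d_1 = (+1.00)·210 + (-0.20)·380 + (-0.35)·260 = 43.00
  d_2 = (-0.35)·210 + (+0.60)·380 + (-0.10)·260 = 128.50
  d_3 = (-0.40)·210 + (+0.00)·380 + (+0.85)·260 = 137.00

d_1 = 43.00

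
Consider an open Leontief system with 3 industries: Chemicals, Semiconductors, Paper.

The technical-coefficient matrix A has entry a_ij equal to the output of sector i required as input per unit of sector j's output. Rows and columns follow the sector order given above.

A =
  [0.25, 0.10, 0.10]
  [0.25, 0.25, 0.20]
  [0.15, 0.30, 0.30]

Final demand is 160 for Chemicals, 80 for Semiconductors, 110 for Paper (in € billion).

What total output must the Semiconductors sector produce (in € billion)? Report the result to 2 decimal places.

x_S = 300.00

I − A =
  [   0.75    -0.10    -0.10]
  [  -0.25     0.75    -0.20]
  [  -0.15    -0.30     0.70]
Cofactors of I−A, C_ij = (−1)^(i+j)·(minor ij) (rows/columns in the sector order above):
  C_11 = (0.75)(0.70) − (-0.20)(-0.30) = 0.4650
  C_12 = −[(-0.25)(0.70) − (-0.20)(-0.15)] = 0.2050
  C_13 = (-0.25)(-0.30) − (0.75)(-0.15) = 0.1875
  C_21 = −[(-0.10)(0.70) − (-0.10)(-0.30)] = 0.1000
  C_22 = (0.75)(0.70) − (-0.10)(-0.15) = 0.5100
  C_23 = −[(0.75)(-0.30) − (-0.10)(-0.15)] = 0.2400
  C_31 = (-0.10)(-0.20) − (-0.10)(0.75) = 0.0950
  C_32 = −[(0.75)(-0.20) − (-0.10)(-0.25)] = 0.1750
  C_33 = (0.75)(0.75) − (-0.10)(-0.25) = 0.5375
det(I−A) = Σ_j (I−A)_1j·C_1j = (0.75)(0.4650) + (-0.10)(0.2050) + (-0.10)(0.1875) = 0.3095
adj(I−A) = Cᵀ =
  [ 0.4650   0.1000   0.0950]
  [ 0.2050   0.5100   0.1750]
  [ 0.1875   0.2400   0.5375]
(I − A)⁻¹ = adj(I−A) / det(I−A) ≈
  [   1.5024     0.3231     0.3069]
  [   0.6624     1.6478     0.5654]
  [   0.6058     0.7754     1.7367]
x = (I − A)⁻¹ d = adj(I−A)·d / det(I−A), with det(I−A) = 0.3095:
  x_C = (0.4650·160 + 0.1000·80 + 0.0950·110) / 0.3095 = 92.85 / 0.3095 = 300.00
  x_S = (0.2050·160 + 0.5100·80 + 0.1750·110) / 0.3095 = 92.85 / 0.3095 = 300.00
  x_P = (0.1875·160 + 0.2400·80 + 0.5375·110) / 0.3095 = 108.325 / 0.3095 = 350.00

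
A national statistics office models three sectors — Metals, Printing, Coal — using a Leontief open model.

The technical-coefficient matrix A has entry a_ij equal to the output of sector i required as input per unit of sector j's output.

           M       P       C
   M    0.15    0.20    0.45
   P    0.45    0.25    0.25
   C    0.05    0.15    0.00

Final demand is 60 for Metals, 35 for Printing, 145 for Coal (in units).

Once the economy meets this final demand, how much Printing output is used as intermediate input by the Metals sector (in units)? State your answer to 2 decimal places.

z_PM = 104.61

I − A =
  [   0.85    -0.20    -0.45]
  [  -0.45     0.75    -0.25]
  [  -0.05    -0.15     1.00]
Cofactors of I−A, C_ij = (−1)^(i+j)·(minor ij) (rows/columns in the sector order above):
  C_11 = (0.75)(1.00) − (-0.25)(-0.15) = 0.7125
  C_12 = −[(-0.45)(1.00) − (-0.25)(-0.05)] = 0.4625
  C_13 = (-0.45)(-0.15) − (0.75)(-0.05) = 0.1050
  C_21 = −[(-0.20)(1.00) − (-0.45)(-0.15)] = 0.2675
  C_22 = (0.85)(1.00) − (-0.45)(-0.05) = 0.8275
  C_23 = −[(0.85)(-0.15) − (-0.20)(-0.05)] = 0.1375
  C_31 = (-0.20)(-0.25) − (-0.45)(0.75) = 0.3875
  C_32 = −[(0.85)(-0.25) − (-0.45)(-0.45)] = 0.4150
  C_33 = (0.85)(0.75) − (-0.20)(-0.45) = 0.5475
det(I−A) = Σ_j (I−A)_1j·C_1j = (0.85)(0.7125) + (-0.20)(0.4625) + (-0.45)(0.1050) = 0.465875
adj(I−A) = Cᵀ =
  [ 0.7125   0.2675   0.3875]
  [ 0.4625   0.8275   0.4150]
  [ 0.1050   0.1375   0.5475]
(I − A)⁻¹ = adj(I−A) / det(I−A) ≈
  [   1.5294     0.5742     0.8318]
  [   0.9928     1.7762     0.8908]
  [   0.2254     0.2951     1.1752]
First solve x = (I − A)⁻¹ d = adj(I−A)·d / det(I−A); in particular x_M = (0.7125·60 + 0.2675·35 + 0.3875·145) / 0.465875 = 108.30 / 0.465875 ≈ 232.4658.
Intermediate flow from P to M: z_PM = a_PM · x_M = 0.45 × 108.30 / 0.465875 = 48.735 / 0.465875 ≈ 104.61.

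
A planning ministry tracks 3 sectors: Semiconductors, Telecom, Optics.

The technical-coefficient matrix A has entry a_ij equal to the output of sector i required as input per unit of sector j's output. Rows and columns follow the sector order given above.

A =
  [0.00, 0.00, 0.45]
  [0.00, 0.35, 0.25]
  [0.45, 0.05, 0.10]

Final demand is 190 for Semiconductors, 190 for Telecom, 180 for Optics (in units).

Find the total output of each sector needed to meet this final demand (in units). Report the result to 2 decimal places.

I − A =
  [   1.00     0.00    -0.45]
  [   0.00     0.65    -0.25]
  [  -0.45    -0.05     0.90]
Cofactors of I−A, C_ij = (−1)^(i+j)·(minor ij) (rows/columns in the sector order above):
  C_11 = (0.65)(0.90) − (-0.25)(-0.05) = 0.5725
  C_12 = −[(0.00)(0.90) − (-0.25)(-0.45)] = 0.1125
  C_13 = (0.00)(-0.05) − (0.65)(-0.45) = 0.2925
  C_21 = −[(0.00)(0.90) − (-0.45)(-0.05)] = 0.0225
  C_22 = (1.00)(0.90) − (-0.45)(-0.45) = 0.6975
  C_23 = −[(1.00)(-0.05) − (0.00)(-0.45)] = 0.0500
  C_31 = (0.00)(-0.25) − (-0.45)(0.65) = 0.2925
  C_32 = −[(1.00)(-0.25) − (-0.45)(0.00)] = 0.2500
  C_33 = (1.00)(0.65) − (0.00)(0.00) = 0.6500
det(I−A) = Σ_j (I−A)_1j·C_1j = (1.00)(0.5725) + (0.00)(0.1125) + (-0.45)(0.2925) = 0.440875
adj(I−A) = Cᵀ =
  [ 0.5725   0.0225   0.2925]
  [ 0.1125   0.6975   0.2500]
  [ 0.2925   0.0500   0.6500]
(I − A)⁻¹ = adj(I−A) / det(I−A) ≈
  [   1.2986     0.0510     0.6635]
  [   0.2552     1.5821     0.5671]
  [   0.6635     0.1134     1.4743]
x = (I − A)⁻¹ d = adj(I−A)·d / det(I−A), with det(I−A) = 0.440875:
  x_S = (0.5725·190 + 0.0225·190 + 0.2925·180) / 0.440875 = 165.70 / 0.440875 ≈ 375.84
  x_T = (0.1125·190 + 0.6975·190 + 0.2500·180) / 0.440875 = 198.90 / 0.440875 ≈ 451.15
  x_O = (0.2925·190 + 0.0500·190 + 0.6500·180) / 0.440875 = 182.075 / 0.440875 ≈ 412.99

x_S = 375.84, x_T = 451.15, x_O = 412.99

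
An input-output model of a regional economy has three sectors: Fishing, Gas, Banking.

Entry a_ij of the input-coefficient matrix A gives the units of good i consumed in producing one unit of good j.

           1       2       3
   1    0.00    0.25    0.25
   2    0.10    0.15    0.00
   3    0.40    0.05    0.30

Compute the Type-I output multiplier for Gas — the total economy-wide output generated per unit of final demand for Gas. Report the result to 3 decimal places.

I − A =
  [   1.00    -0.25    -0.25]
  [  -0.10     0.85     0.00]
  [  -0.40    -0.05     0.70]
Cofactors of I−A, C_ij = (−1)^(i+j)·(minor ij) (rows/columns in the sector order above):
  C_11 = (0.85)(0.70) − (0.00)(-0.05) = 0.5950
  C_12 = −[(-0.10)(0.70) − (0.00)(-0.40)] = 0.0700
  C_13 = (-0.10)(-0.05) − (0.85)(-0.40) = 0.3450
  C_21 = −[(-0.25)(0.70) − (-0.25)(-0.05)] = 0.1875
  C_22 = (1.00)(0.70) − (-0.25)(-0.40) = 0.6000
  C_23 = −[(1.00)(-0.05) − (-0.25)(-0.40)] = 0.1500
  C_31 = (-0.25)(0.00) − (-0.25)(0.85) = 0.2125
  C_32 = −[(1.00)(0.00) − (-0.25)(-0.10)] = 0.0250
  C_33 = (1.00)(0.85) − (-0.25)(-0.10) = 0.8250
det(I−A) = Σ_j (I−A)_1j·C_1j = (1.00)(0.5950) + (-0.25)(0.0700) + (-0.25)(0.3450) = 0.49125
adj(I−A) = Cᵀ =
  [ 0.5950   0.1875   0.2125]
  [ 0.0700   0.6000   0.0250]
  [ 0.3450   0.1500   0.8250]
(I − A)⁻¹ = adj(I−A) / det(I−A) ≈
  [   1.2112     0.3817     0.4326]
  [   0.1425     1.2214     0.0509]
  [   0.7023     0.3053     1.6794]
The output multiplier for sector j is the column-j sum of the Leontief inverse (I − A)⁻¹ = adj(I−A) / det(I−A).
Column 2 of adj(I−A): (0.1875, 0.6000, 0.1500); det(I−A) = 0.49125.
m_2 = (0.1875 + 0.6000 + 0.1500) / 0.49125 = 0.9375 / 0.49125 ≈ 1.908.

m_2 = 1.908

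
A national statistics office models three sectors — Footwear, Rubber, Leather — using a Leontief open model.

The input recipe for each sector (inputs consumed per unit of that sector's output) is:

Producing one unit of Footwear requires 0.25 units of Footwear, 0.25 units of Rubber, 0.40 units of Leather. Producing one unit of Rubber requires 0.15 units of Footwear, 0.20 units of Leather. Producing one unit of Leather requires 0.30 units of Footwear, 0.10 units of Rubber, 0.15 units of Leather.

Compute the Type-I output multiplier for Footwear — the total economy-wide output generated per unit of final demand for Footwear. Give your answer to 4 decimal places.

I − A =
  [   0.75    -0.15    -0.30]
  [  -0.25     1.00    -0.10]
  [  -0.40    -0.20     0.85]
Cofactors of I−A, C_ij = (−1)^(i+j)·(minor ij) (rows/columns in the sector order above):
  C_11 = (1.00)(0.85) − (-0.10)(-0.20) = 0.8300
  C_12 = −[(-0.25)(0.85) − (-0.10)(-0.40)] = 0.2525
  C_13 = (-0.25)(-0.20) − (1.00)(-0.40) = 0.4500
  C_21 = −[(-0.15)(0.85) − (-0.30)(-0.20)] = 0.1875
  C_22 = (0.75)(0.85) − (-0.30)(-0.40) = 0.5175
  C_23 = −[(0.75)(-0.20) − (-0.15)(-0.40)] = 0.2100
  C_31 = (-0.15)(-0.10) − (-0.30)(1.00) = 0.3150
  C_32 = −[(0.75)(-0.10) − (-0.30)(-0.25)] = 0.1500
  C_33 = (0.75)(1.00) − (-0.15)(-0.25) = 0.7125
det(I−A) = Σ_j (I−A)_1j·C_1j = (0.75)(0.8300) + (-0.15)(0.2525) + (-0.30)(0.4500) = 0.449625
adj(I−A) = Cᵀ =
  [ 0.8300   0.1875   0.3150]
  [ 0.2525   0.5175   0.1500]
  [ 0.4500   0.2100   0.7125]
(I − A)⁻¹ = adj(I−A) / det(I−A) ≈
  [   1.84598     0.41701     0.70058]
  [   0.56158     1.15096     0.33361]
  [   1.00083     0.46706     1.58465]
The output multiplier for sector j is the column-j sum of the Leontief inverse (I − A)⁻¹ = adj(I−A) / det(I−A).
Column 1 of adj(I−A): (0.8300, 0.2525, 0.4500); det(I−A) = 0.449625.
m_1 = (0.8300 + 0.2525 + 0.4500) / 0.449625 = 1.5325 / 0.449625 ≈ 3.4084.

m_1 = 3.4084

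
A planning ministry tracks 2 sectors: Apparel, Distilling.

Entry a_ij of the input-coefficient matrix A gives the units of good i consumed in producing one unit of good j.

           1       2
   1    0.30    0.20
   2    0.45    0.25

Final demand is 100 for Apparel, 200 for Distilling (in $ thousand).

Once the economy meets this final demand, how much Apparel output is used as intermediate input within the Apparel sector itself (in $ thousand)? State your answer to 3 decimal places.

I − A =
  [   0.70    -0.20]
  [  -0.45     0.75]
det(I−A) = (0.70)(0.75) − (-0.20)(-0.45) = 0.4350
adj(I−A) = [[0.75, 0.20], [0.45, 0.70]]
(I − A)⁻¹ = adj(I−A) / det(I−A) ≈
  [   1.7241     0.4598]
  [   1.0345     1.6092]
First solve x = (I − A)⁻¹ d = adj(I−A)·d / det(I−A); in particular x_1 = (0.75·100 + 0.20·200) / 0.4350 = 115.00 / 0.4350 ≈ 264.36782.
Intermediate flow from 1 to 1: z_11 = a_11 · x_1 = 0.30 × 115.00 / 0.4350 = 34.50 / 0.4350 ≈ 79.310.

z_11 = 79.310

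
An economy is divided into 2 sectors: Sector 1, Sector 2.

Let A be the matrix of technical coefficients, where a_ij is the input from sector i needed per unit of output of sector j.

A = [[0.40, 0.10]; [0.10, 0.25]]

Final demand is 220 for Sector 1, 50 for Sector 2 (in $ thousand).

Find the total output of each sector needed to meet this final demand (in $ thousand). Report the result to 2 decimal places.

I − A =
  [   0.60    -0.10]
  [  -0.10     0.75]
det(I−A) = (0.60)(0.75) − (-0.10)(-0.10) = 0.4400
adj(I−A) = [[0.75, 0.10], [0.10, 0.60]]
(I − A)⁻¹ = adj(I−A) / det(I−A) ≈
  [   1.7045     0.2273]
  [   0.2273     1.3636]
x = (I − A)⁻¹ d = adj(I−A)·d / det(I−A), with det(I−A) = 0.4400:
  x_1 = (0.75·220 + 0.10·50) / 0.4400 = 170.00 / 0.4400 ≈ 386.36
  x_2 = (0.10·220 + 0.60·50) / 0.4400 = 52.00 / 0.4400 ≈ 118.18

x_1 = 386.36, x_2 = 118.18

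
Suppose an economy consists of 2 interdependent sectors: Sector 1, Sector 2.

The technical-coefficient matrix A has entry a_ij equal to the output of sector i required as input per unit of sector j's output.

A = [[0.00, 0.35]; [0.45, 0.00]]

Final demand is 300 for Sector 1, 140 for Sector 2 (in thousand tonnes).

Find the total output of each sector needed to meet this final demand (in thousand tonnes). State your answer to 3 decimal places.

I − A =
  [   1.00    -0.35]
  [  -0.45     1.00]
det(I−A) = (1.00)(1.00) − (-0.35)(-0.45) = 0.8425
adj(I−A) = [[1.00, 0.35], [0.45, 1.00]]
(I − A)⁻¹ = adj(I−A) / det(I−A) ≈
  [   1.1869     0.4154]
  [   0.5341     1.1869]
x = (I − A)⁻¹ d = adj(I−A)·d / det(I−A), with det(I−A) = 0.8425:
  x_1 = (1.00·300 + 0.35·140) / 0.8425 = 349.00 / 0.8425 ≈ 414.243
  x_2 = (0.45·300 + 1.00·140) / 0.8425 = 275.00 / 0.8425 ≈ 326.409

x_1 = 414.243, x_2 = 326.409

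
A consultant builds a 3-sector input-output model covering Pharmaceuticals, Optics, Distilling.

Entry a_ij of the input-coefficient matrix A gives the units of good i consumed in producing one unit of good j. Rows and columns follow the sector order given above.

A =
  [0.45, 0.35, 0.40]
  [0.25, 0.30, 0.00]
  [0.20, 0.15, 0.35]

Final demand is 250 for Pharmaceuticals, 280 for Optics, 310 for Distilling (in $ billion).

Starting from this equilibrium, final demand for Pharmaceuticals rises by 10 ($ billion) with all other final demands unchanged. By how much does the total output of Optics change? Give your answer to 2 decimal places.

Δx_2 = 13.28

I − A =
  [   0.55    -0.35    -0.40]
  [  -0.25     0.70     0.00]
  [  -0.20    -0.15     0.65]
Cofactors of I−A, C_ij = (−1)^(i+j)·(minor ij) (rows/columns in the sector order above):
  C_11 = (0.70)(0.65) − (0.00)(-0.15) = 0.4550
  C_12 = −[(-0.25)(0.65) − (0.00)(-0.20)] = 0.1625
  C_13 = (-0.25)(-0.15) − (0.70)(-0.20) = 0.1775
  C_21 = −[(-0.35)(0.65) − (-0.40)(-0.15)] = 0.2875
  C_22 = (0.55)(0.65) − (-0.40)(-0.20) = 0.2775
  C_23 = −[(0.55)(-0.15) − (-0.35)(-0.20)] = 0.1525
  C_31 = (-0.35)(0.00) − (-0.40)(0.70) = 0.2800
  C_32 = −[(0.55)(0.00) − (-0.40)(-0.25)] = 0.1000
  C_33 = (0.55)(0.70) − (-0.35)(-0.25) = 0.2975
det(I−A) = Σ_j (I−A)_1j·C_1j = (0.55)(0.4550) + (-0.35)(0.1625) + (-0.40)(0.1775) = 0.122375
adj(I−A) = Cᵀ =
  [ 0.4550   0.2875   0.2800]
  [ 0.1625   0.2775   0.1000]
  [ 0.1775   0.1525   0.2975]
(I − A)⁻¹ = adj(I−A) / det(I−A) ≈
  [   3.7181     2.3493     2.2880]
  [   1.3279     2.2676     0.8172]
  [   1.4505     1.2462     2.4311]
Δx = (I − A)⁻¹ Δd with Δd having +10 in the Pharmaceuticals component and 0 elsewhere.
So Δx_2 = L_21 · (+10), where L_21 = adj(I−A)_21 / det(I−A) = 0.1625 / 0.122375.
Δx_2 = 0.1625 × (+10) / 0.122375 = 1.625 / 0.122375 ≈ 13.28.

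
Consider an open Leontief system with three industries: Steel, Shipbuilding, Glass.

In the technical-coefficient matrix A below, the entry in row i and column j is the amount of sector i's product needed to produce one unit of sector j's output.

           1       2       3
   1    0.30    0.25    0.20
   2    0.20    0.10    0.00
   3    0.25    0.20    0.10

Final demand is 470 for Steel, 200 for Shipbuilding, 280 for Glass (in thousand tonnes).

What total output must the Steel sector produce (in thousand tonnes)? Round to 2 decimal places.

I − A =
  [   0.70    -0.25    -0.20]
  [  -0.20     0.90     0.00]
  [  -0.25    -0.20     0.90]
Cofactors of I−A, C_ij = (−1)^(i+j)·(minor ij) (rows/columns in the sector order above):
  C_11 = (0.90)(0.90) − (0.00)(-0.20) = 0.8100
  C_12 = −[(-0.20)(0.90) − (0.00)(-0.25)] = 0.1800
  C_13 = (-0.20)(-0.20) − (0.90)(-0.25) = 0.2650
  C_21 = −[(-0.25)(0.90) − (-0.20)(-0.20)] = 0.2650
  C_22 = (0.70)(0.90) − (-0.20)(-0.25) = 0.5800
  C_23 = −[(0.70)(-0.20) − (-0.25)(-0.25)] = 0.2025
  C_31 = (-0.25)(0.00) − (-0.20)(0.90) = 0.1800
  C_32 = −[(0.70)(0.00) − (-0.20)(-0.20)] = 0.0400
  C_33 = (0.70)(0.90) − (-0.25)(-0.20) = 0.5800
det(I−A) = Σ_j (I−A)_1j·C_1j = (0.70)(0.8100) + (-0.25)(0.1800) + (-0.20)(0.2650) = 0.4690
adj(I−A) = Cᵀ =
  [ 0.8100   0.2650   0.1800]
  [ 0.1800   0.5800   0.0400]
  [ 0.2650   0.2025   0.5800]
(I − A)⁻¹ = adj(I−A) / det(I−A) ≈
  [   1.7271     0.5650     0.3838]
  [   0.3838     1.2367     0.0853]
  [   0.5650     0.4318     1.2367]
x = (I − A)⁻¹ d = adj(I−A)·d / det(I−A), with det(I−A) = 0.4690:
  x_1 = (0.8100·470 + 0.2650·200 + 0.1800·280) / 0.4690 = 484.10 / 0.4690 ≈ 1032.20
  x_2 = (0.1800·470 + 0.5800·200 + 0.0400·280) / 0.4690 = 211.80 / 0.4690 ≈ 451.60
  x_3 = (0.2650·470 + 0.2025·200 + 0.5800·280) / 0.4690 = 327.45 / 0.4690 ≈ 698.19

x_1 = 1032.20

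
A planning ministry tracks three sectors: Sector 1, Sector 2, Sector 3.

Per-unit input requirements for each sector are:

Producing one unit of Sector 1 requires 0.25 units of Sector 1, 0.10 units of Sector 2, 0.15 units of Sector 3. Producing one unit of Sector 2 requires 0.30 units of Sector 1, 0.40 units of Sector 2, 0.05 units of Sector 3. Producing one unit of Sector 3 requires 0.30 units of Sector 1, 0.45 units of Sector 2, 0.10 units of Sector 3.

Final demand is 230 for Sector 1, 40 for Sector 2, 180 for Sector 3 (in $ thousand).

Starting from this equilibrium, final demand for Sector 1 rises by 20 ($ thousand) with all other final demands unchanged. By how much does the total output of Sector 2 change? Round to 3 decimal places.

Δx_2 = 10.084

I − A =
  [   0.75    -0.30    -0.30]
  [  -0.10     0.60    -0.45]
  [  -0.15    -0.05     0.90]
Cofactors of I−A, C_ij = (−1)^(i+j)·(minor ij) (rows/columns in the sector order above):
  C_11 = (0.60)(0.90) − (-0.45)(-0.05) = 0.5175
  C_12 = −[(-0.10)(0.90) − (-0.45)(-0.15)] = 0.1575
  C_13 = (-0.10)(-0.05) − (0.60)(-0.15) = 0.0950
  C_21 = −[(-0.30)(0.90) − (-0.30)(-0.05)] = 0.2850
  C_22 = (0.75)(0.90) − (-0.30)(-0.15) = 0.6300
  C_23 = −[(0.75)(-0.05) − (-0.30)(-0.15)] = 0.0825
  C_31 = (-0.30)(-0.45) − (-0.30)(0.60) = 0.3150
  C_32 = −[(0.75)(-0.45) − (-0.30)(-0.10)] = 0.3675
  C_33 = (0.75)(0.60) − (-0.30)(-0.10) = 0.4200
det(I−A) = Σ_j (I−A)_1j·C_1j = (0.75)(0.5175) + (-0.30)(0.1575) + (-0.30)(0.0950) = 0.312375
adj(I−A) = Cᵀ =
  [ 0.5175   0.2850   0.3150]
  [ 0.1575   0.6300   0.3675]
  [ 0.0950   0.0825   0.4200]
(I − A)⁻¹ = adj(I−A) / det(I−A) ≈
  [   1.6567     0.9124     1.0084]
  [   0.5042     2.0168     1.1765]
  [   0.3041     0.2641     1.3445]
Δx = (I − A)⁻¹ Δd with Δd having +20 in the Sector 1 component and 0 elsewhere.
So Δx_2 = L_21 · (+20), where L_21 = adj(I−A)_21 / det(I−A) = 0.1575 / 0.312375.
Δx_2 = 0.1575 × (+20) / 0.312375 = 3.15 / 0.312375 ≈ 10.084.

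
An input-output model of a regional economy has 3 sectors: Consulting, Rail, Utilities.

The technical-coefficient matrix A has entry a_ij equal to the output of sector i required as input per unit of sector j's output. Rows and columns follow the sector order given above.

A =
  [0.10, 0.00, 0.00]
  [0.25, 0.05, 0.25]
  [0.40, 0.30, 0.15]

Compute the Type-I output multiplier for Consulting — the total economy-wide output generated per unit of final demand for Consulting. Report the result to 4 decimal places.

I − A =
  [   0.90     0.00     0.00]
  [  -0.25     0.95    -0.25]
  [  -0.40    -0.30     0.85]
Cofactors of I−A, C_ij = (−1)^(i+j)·(minor ij) (rows/columns in the sector order above):
  C_11 = (0.95)(0.85) − (-0.25)(-0.30) = 0.7325
  C_12 = −[(-0.25)(0.85) − (-0.25)(-0.40)] = 0.3125
  C_13 = (-0.25)(-0.30) − (0.95)(-0.40) = 0.4550
  C_21 = −[(0.00)(0.85) − (0.00)(-0.30)] = 0.0000
  C_22 = (0.90)(0.85) − (0.00)(-0.40) = 0.7650
  C_23 = −[(0.90)(-0.30) − (0.00)(-0.40)] = 0.2700
  C_31 = (0.00)(-0.25) − (0.00)(0.95) = 0.0000
  C_32 = −[(0.90)(-0.25) − (0.00)(-0.25)] = 0.2250
  C_33 = (0.90)(0.95) − (0.00)(-0.25) = 0.8550
det(I−A) = Σ_j (I−A)_1j·C_1j = (0.90)(0.7325) + (0.00)(0.3125) + (0.00)(0.4550) = 0.65925
adj(I−A) = Cᵀ =
  [ 0.7325   0.0000   0.0000]
  [ 0.3125   0.7650   0.2250]
  [ 0.4550   0.2700   0.8550]
(I − A)⁻¹ = adj(I−A) / det(I−A) ≈
  [   1.11111     0.00000     0.00000]
  [   0.47402     1.16041     0.34130]
  [   0.69018     0.40956     1.29693]
The output multiplier for sector j is the column-j sum of the Leontief inverse (I − A)⁻¹ = adj(I−A) / det(I−A).
Column 1 of adj(I−A): (0.7325, 0.3125, 0.4550); det(I−A) = 0.65925.
m_1 = (0.7325 + 0.3125 + 0.4550) / 0.65925 = 1.50 / 0.65925 ≈ 2.2753.

m_1 = 2.2753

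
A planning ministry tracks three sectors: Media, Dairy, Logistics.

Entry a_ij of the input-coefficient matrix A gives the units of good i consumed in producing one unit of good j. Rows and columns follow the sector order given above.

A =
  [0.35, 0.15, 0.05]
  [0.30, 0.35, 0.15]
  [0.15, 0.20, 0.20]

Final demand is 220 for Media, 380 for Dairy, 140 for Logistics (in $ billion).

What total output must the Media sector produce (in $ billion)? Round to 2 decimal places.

I − A =
  [   0.65    -0.15    -0.05]
  [  -0.30     0.65    -0.15]
  [  -0.15    -0.20     0.80]
Cofactors of I−A, C_ij = (−1)^(i+j)·(minor ij) (rows/columns in the sector order above):
  C_11 = (0.65)(0.80) − (-0.15)(-0.20) = 0.4900
  C_12 = −[(-0.30)(0.80) − (-0.15)(-0.15)] = 0.2625
  C_13 = (-0.30)(-0.20) − (0.65)(-0.15) = 0.1575
  C_21 = −[(-0.15)(0.80) − (-0.05)(-0.20)] = 0.1300
  C_22 = (0.65)(0.80) − (-0.05)(-0.15) = 0.5125
  C_23 = −[(0.65)(-0.20) − (-0.15)(-0.15)] = 0.1525
  C_31 = (-0.15)(-0.15) − (-0.05)(0.65) = 0.0550
  C_32 = −[(0.65)(-0.15) − (-0.05)(-0.30)] = 0.1125
  C_33 = (0.65)(0.65) − (-0.15)(-0.30) = 0.3775
det(I−A) = Σ_j (I−A)_1j·C_1j = (0.65)(0.4900) + (-0.15)(0.2625) + (-0.05)(0.1575) = 0.27125
adj(I−A) = Cᵀ =
  [ 0.4900   0.1300   0.0550]
  [ 0.2625   0.5125   0.1125]
  [ 0.1575   0.1525   0.3775]
(I − A)⁻¹ = adj(I−A) / det(I−A) ≈
  [   1.8065     0.4793     0.2028]
  [   0.9677     1.8894     0.4147]
  [   0.5806     0.5622     1.3917]
x = (I − A)⁻¹ d = adj(I−A)·d / det(I−A), with det(I−A) = 0.27125:
  x_1 = (0.4900·220 + 0.1300·380 + 0.0550·140) / 0.27125 = 164.90 / 0.27125 ≈ 607.93
  x_2 = (0.2625·220 + 0.5125·380 + 0.1125·140) / 0.27125 = 268.25 / 0.27125 ≈ 988.94
  x_3 = (0.1575·220 + 0.1525·380 + 0.3775·140) / 0.27125 = 145.45 / 0.27125 ≈ 536.22

x_1 = 607.93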